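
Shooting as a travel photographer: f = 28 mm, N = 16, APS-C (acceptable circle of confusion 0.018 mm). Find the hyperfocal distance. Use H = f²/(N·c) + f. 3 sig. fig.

Hyperfocal distance H = f²/(N·c) + f = 28²/(16 × 0.018) + 28 = 784/0.288 + 28 ≈ 2750.2 mm ≈ 2.75 m.

2.75 m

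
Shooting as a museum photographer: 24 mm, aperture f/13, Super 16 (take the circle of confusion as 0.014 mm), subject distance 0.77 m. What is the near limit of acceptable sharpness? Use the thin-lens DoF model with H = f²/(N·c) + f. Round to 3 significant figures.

0.623 m

Hyperfocal distance H = f²/(N·c) + f = 24²/(13 × 0.014) + 24 = 576/0.182 + 24 ≈ 3188.8 mm ≈ 3.189 m.
Near limit Dn = s·(H − f)/(H + s − 2f) = 770 × (3188.8 − 24) / (3188.8 + 770 − 2 × 24) = 770 × 3164.8 / 3910.8 ≈ 623.12 mm ≈ 0.623 m.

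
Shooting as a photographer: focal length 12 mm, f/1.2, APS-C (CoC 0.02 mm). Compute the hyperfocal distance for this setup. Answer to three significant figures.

6.01 m

Hyperfocal distance H = f²/(N·c) + f = 12²/(1.2 × 0.02) + 12 = 144/0.024 + 12 ≈ 6012.0 mm ≈ 6.01 m.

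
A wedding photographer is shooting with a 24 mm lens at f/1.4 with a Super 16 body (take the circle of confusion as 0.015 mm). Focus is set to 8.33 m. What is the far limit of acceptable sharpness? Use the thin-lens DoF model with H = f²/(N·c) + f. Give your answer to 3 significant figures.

Hyperfocal distance H = f²/(N·c) + f = 24²/(1.4 × 0.015) + 24 = 576/0.021 + 24 ≈ 27452.6 mm ≈ 27.45 m.
Far limit Df = s·(H − f)/(H − s) = 8330 × (27452.6 − 24) / (27452.6 − 8330) = 8330 × 27428.6 / 19122.6 ≈ 11948 mm ≈ 11.9 m.

11.9 m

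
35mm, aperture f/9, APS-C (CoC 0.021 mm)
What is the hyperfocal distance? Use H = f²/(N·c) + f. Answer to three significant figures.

6.52 m

Hyperfocal distance H = f²/(N·c) + f = 35²/(9 × 0.021) + 35 = 1225/0.189 + 35 ≈ 6516.5 mm ≈ 6.52 m.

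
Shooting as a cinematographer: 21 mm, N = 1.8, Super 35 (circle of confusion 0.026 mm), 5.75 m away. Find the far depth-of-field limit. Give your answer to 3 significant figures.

14.7 m

Hyperfocal distance H = f²/(N·c) + f = 21²/(1.8 × 0.026) + 21 = 441/0.0468 + 21 ≈ 9444.1 mm ≈ 9.444 m.
Far limit Df = s·(H − f)/(H − s) = 5750 × (9444.1 − 21) / (9444.1 − 5750) = 5750 × 9423.1 / 3694.1 ≈ 14667 mm ≈ 14.7 m.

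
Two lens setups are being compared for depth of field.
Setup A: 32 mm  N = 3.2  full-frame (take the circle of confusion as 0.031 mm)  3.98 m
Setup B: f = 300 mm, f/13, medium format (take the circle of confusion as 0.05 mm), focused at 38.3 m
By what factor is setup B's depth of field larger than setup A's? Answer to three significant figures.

6.38

Setup A: H = 32²/(3.2×0.031) + 32 ≈ 10354.6 mm; DoF = Df − Dn = 6445.0 − 2878.9 ≈ 3566.1 mm.
Setup B: H = 300²/(13×0.05) + 300 ≈ 138761.5 mm; DoF = Df − Dn = 52787 − 30052 ≈ 22735 mm.
Ratio = 22735 / 3566.1 ≈ 6.38.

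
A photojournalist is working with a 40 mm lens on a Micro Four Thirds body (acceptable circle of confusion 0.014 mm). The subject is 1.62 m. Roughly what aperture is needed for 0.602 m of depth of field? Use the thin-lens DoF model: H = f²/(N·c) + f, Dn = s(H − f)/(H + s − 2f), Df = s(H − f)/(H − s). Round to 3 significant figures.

f/13

Write h = H − f = f²/(N·c). The thin-lens limits are Dn = s·h/(h + (s−f)) and Df = s·h/(h − (s−f)), so DoF = Df − Dn = 2·s·(s−f)·h / (h² − (s−f)²).
That is a quadratic in h: DoF·h² − 2·s·(s−f)·h − DoF·(s−f)² = 0 ⇒ h = (s−f)·(s + √(s² + DoF²)) / DoF = 1580 × (1620 + √(1620² + 602²)) / 602 = 1580 × (1620 + 1728.24) / 602 ≈ 8787.7 mm.
Then N = f²/(c·h) = 40² / (0.014 × 8787.7) = 1600 / 123.03 ≈ 13.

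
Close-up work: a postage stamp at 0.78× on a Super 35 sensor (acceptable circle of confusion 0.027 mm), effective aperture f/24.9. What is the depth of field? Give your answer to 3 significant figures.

At magnification m, DoF ≈ 2·N_eff·c/m² = 2 × 24.9 × 0.027 / 0.78² = 1.345 / 0.6084 ≈ 2.21 mm.

2.21 mm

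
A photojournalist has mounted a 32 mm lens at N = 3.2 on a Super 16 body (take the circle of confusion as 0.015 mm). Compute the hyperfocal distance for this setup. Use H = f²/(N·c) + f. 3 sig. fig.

Hyperfocal distance H = f²/(N·c) + f = 32²/(3.2 × 0.015) + 32 = 1024/0.048 + 32 ≈ 21365.3 mm ≈ 21.4 m.

21.4 m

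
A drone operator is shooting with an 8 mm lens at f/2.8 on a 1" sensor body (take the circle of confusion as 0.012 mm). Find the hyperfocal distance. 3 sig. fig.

1.91 m

Hyperfocal distance H = f²/(N·c) + f = 8²/(2.8 × 0.012) + 8 = 64/0.0336 + 8 ≈ 1912.8 mm ≈ 1.91 m.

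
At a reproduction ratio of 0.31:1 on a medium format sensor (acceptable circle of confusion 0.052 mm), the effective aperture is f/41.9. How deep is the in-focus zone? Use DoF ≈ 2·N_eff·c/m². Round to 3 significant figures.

45.3 mm

At magnification m, DoF ≈ 2·N_eff·c/m² = 2 × 41.9 × 0.052 / 0.31² = 4.358 / 0.0961 ≈ 45.3 mm.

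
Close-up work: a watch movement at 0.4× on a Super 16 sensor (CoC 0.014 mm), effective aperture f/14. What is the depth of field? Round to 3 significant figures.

At magnification m, DoF ≈ 2·N_eff·c/m² = 2 × 14 × 0.014 / 0.4² = 0.392 / 0.16 ≈ 2.45 mm.

2.45 mm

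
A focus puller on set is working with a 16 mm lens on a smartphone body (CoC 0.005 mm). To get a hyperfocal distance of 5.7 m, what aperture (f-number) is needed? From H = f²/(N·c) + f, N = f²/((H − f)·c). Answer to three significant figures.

Rearrange H = f²/(N·c) + f for N: N = f² / ((H − f)·c).
N = 16² / ((5700 − 16) × 0.005) = 256 / 28.42 ≈ 9.01.

f/9.01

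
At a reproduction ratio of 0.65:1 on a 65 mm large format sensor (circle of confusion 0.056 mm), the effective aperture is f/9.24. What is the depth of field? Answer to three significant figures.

2.45 mm

At magnification m, DoF ≈ 2·N_eff·c/m² = 2 × 9.24 × 0.056 / 0.65² = 1.035 / 0.4225 ≈ 2.45 mm.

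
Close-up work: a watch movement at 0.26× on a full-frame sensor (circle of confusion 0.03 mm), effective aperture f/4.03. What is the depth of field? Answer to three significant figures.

At magnification m, DoF ≈ 2·N_eff·c/m² = 2 × 4.03 × 0.03 / 0.26² = 0.2418 / 0.0676 ≈ 3.58 mm.

3.58 mm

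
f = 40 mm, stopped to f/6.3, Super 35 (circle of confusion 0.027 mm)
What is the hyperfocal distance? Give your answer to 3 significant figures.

Hyperfocal distance H = f²/(N·c) + f = 40²/(6.3 × 0.027) + 40 = 1600/0.1701 + 40 ≈ 9446.2 mm ≈ 9.45 m.

9.45 m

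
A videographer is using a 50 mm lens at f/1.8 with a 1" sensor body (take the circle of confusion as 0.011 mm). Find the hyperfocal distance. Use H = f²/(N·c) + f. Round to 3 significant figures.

Hyperfocal distance H = f²/(N·c) + f = 50²/(1.8 × 0.011) + 50 = 2500/0.0198 + 50 ≈ 126312.6 mm ≈ 126 m.

126 m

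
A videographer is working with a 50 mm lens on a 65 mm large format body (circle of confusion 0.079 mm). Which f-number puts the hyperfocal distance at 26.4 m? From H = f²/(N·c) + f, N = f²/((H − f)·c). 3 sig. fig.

Rearrange H = f²/(N·c) + f for N: N = f² / ((H − f)·c).
N = 50² / ((26400 − 50) × 0.079) = 2500 / 2082 ≈ 1.20.

f/1.20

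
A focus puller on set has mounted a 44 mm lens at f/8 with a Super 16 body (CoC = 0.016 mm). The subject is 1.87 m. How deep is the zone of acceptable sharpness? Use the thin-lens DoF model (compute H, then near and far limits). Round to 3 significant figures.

Hyperfocal distance H = f²/(N·c) + f = 44²/(8 × 0.016) + 44 = 1936/0.128 + 44 ≈ 15169.0 mm ≈ 15.17 m.
Near limit Dn = s·(H − f)/(H + s − 2f) = 1870 × (15169.0 − 44) / (15169.0 + 1870 − 2 × 44) = 1870 × 15125.0 / 16951.0 ≈ 1668.56 mm.
Far limit Df = s·(H − f)/(H − s) = 1870 × (15169.0 − 44) / (15169.0 − 1870) = 1870 × 15125.0 / 13299.0 ≈ 2126.76 mm.
Depth of field = Df − Dn = 2126.76 − 1668.56 ≈ 458.20 mm.

458 mm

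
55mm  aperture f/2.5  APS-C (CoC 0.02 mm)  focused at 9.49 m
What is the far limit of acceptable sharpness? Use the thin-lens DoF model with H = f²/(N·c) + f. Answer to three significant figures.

Hyperfocal distance H = f²/(N·c) + f = 55²/(2.5 × 0.02) + 55 = 3025/0.05 + 55 ≈ 60555.0 mm ≈ 60.55 m.
Far limit Df = s·(H − f)/(H − s) = 9490 × (60555.0 − 55) / (60555.0 − 9490) = 9490 × 60500.0 / 51065.0 ≈ 11243 mm ≈ 11.2 m.

11.2 m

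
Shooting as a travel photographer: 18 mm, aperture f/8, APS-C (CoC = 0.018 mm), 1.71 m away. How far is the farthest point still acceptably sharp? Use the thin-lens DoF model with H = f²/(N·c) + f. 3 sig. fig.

Hyperfocal distance H = f²/(N·c) + f = 18²/(8 × 0.018) + 18 = 324/0.144 + 18 ≈ 2268.0 mm ≈ 2.268 m.
Far limit Df = s·(H − f)/(H − s) = 1710 × (2268.0 − 18) / (2268.0 − 1710) = 1710 × 2250.0 / 558.0 ≈ 6895.2 mm ≈ 6.90 m.

6.90 m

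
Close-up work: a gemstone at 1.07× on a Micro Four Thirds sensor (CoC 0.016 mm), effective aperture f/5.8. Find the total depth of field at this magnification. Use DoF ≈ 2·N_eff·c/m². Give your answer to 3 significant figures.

0.162 mm

At magnification m, DoF ≈ 2·N_eff·c/m² = 2 × 5.8 × 0.016 / 1.07² = 0.1856 / 1.145 ≈ 0.162 mm.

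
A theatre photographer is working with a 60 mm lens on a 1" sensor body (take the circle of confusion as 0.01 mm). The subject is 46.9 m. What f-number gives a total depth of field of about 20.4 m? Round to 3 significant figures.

f/1.60

Write h = H − f = f²/(N·c). The thin-lens limits are Dn = s·h/(h + (s−f)) and Df = s·h/(h − (s−f)), so DoF = Df − Dn = 2·s·(s−f)·h / (h² − (s−f)²).
That is a quadratic in h: DoF·h² − 2·s·(s−f)·h − DoF·(s−f)² = 0 ⇒ h = (s−f)·(s + √(s² + DoF²)) / DoF = 46840 × (46900 + √(46900² + 20400²)) / 20400 = 46840 × (46900 + 51144.6) / 20400 ≈ 225118 mm.
Then N = f²/(c·h) = 60² / (0.01 × 225118) = 3600 / 2251.2 ≈ 1.60.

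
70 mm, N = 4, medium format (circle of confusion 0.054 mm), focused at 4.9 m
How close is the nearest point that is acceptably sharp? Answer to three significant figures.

4.04 m

Hyperfocal distance H = f²/(N·c) + f = 70²/(4 × 0.054) + 70 = 4900/0.216 + 70 ≈ 22755.2 mm ≈ 22.76 m.
Near limit Dn = s·(H − f)/(H + s − 2f) = 4900 × (22755.2 − 70) / (22755.2 + 4900 − 2 × 70) = 4900 × 22685.2 / 27515.2 ≈ 4039.9 mm ≈ 4.04 m.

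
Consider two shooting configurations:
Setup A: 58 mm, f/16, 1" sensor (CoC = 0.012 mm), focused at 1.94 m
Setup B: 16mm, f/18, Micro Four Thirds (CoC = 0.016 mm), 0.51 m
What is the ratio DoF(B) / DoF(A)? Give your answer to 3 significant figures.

Setup A: H = 58²/(16×0.012) + 58 ≈ 17578.8 mm; DoF = Df − Dn = 2173.46 − 1751.83 ≈ 421.63 mm.
Setup B: H = 16²/(18×0.016) + 16 ≈ 904.9 mm; DoF = Df − Dn = 1148.00 − 327.82 ≈ 820.18 mm.
Ratio = 820.18 / 421.63 ≈ 1.95.

1.95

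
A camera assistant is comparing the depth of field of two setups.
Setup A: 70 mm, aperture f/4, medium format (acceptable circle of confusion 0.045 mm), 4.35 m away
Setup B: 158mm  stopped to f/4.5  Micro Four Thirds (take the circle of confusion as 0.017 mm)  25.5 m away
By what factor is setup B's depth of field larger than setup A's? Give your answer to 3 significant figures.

Setup A: H = 70²/(4×0.045) + 70 ≈ 27292.2 mm; DoF = Df − Dn = 5161.5 − 3759.0 ≈ 1402.5 mm.
Setup B: H = 158²/(4.5×0.017) + 158 ≈ 326484.8 mm; DoF = Df − Dn = 27647.0 − 23662.4 ≈ 3984.6 mm.
Ratio = 3984.6 / 1402.5 ≈ 2.84.

2.84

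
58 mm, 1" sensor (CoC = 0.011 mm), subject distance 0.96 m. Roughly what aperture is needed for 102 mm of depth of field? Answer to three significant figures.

f/18

Write h = H − f = f²/(N·c). The thin-lens limits are Dn = s·h/(h + (s−f)) and Df = s·h/(h − (s−f)), so DoF = Df − Dn = 2·s·(s−f)·h / (h² − (s−f)²).
That is a quadratic in h: DoF·h² − 2·s·(s−f)·h − DoF·(s−f)² = 0 ⇒ h = (s−f)·(s + √(s² + DoF²)) / DoF = 902 × (960 + √(960² + 102²)) / 102 = 902 × (960 + 965.404) / 102 ≈ 17027 mm.
Then N = f²/(c·h) = 58² / (0.011 × 17027) = 3364 / 187.29 ≈ 18.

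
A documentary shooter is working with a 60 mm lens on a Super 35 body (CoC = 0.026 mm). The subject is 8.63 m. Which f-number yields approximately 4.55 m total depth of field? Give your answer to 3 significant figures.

f/4

Write h = H − f = f²/(N·c). The thin-lens limits are Dn = s·h/(h + (s−f)) and Df = s·h/(h − (s−f)), so DoF = Df − Dn = 2·s·(s−f)·h / (h² − (s−f)²).
That is a quadratic in h: DoF·h² − 2·s·(s−f)·h − DoF·(s−f)² = 0 ⇒ h = (s−f)·(s + √(s² + DoF²)) / DoF = 8570 × (8630 + √(8630² + 4550²)) / 4550 = 8570 × (8630 + 9755.99) / 4550 ≈ 34630 mm.
Then N = f²/(c·h) = 60² / (0.026 × 34630) = 3600 / 900.39 ≈ 4.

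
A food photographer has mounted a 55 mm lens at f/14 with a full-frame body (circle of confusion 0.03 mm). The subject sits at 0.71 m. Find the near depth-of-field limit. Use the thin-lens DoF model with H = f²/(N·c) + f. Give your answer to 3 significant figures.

0.651 m

Hyperfocal distance H = f²/(N·c) + f = 55²/(14 × 0.03) + 55 = 3025/0.42 + 55 ≈ 7257.4 mm ≈ 7.257 m.
Near limit Dn = s·(H − f)/(H + s − 2f) = 710 × (7257.4 − 55) / (7257.4 + 710 − 2 × 55) = 710 × 7202.4 / 7857.4 ≈ 650.81 mm ≈ 0.651 m.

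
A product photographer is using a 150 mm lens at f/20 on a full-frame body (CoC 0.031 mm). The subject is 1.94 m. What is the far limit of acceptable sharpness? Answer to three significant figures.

2.04 m

Hyperfocal distance H = f²/(N·c) + f = 150²/(20 × 0.031) + 150 = 22500/0.62 + 150 ≈ 36440.3 mm ≈ 36.44 m.
Far limit Df = s·(H − f)/(H − s) = 1940 × (36440.3 − 150) / (36440.3 − 1940) = 1940 × 36290.3 / 34500.3 ≈ 2040.7 mm ≈ 2.04 m.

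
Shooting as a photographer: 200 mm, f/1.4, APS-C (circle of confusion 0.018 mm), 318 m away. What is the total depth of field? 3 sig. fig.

Hyperfocal distance H = f²/(N·c) + f = 200²/(1.4 × 0.018) + 200 = 40000/0.0252 + 200 ≈ 1587501.6 mm ≈ 1588 m.
Near limit Dn = s·(H − f)/(H + s − 2f) = 318000 × (1587501.6 − 200) / (1587501.6 + 318000 − 2 × 200) = 318000 × 1587301.6 / 1905101.6 ≈ 264953 mm.
Far limit Df = s·(H − f)/(H − s) = 318000 × (1587501.6 − 200) / (1587501.6 − 318000) = 318000 × 1587301.6 / 1269501.6 ≈ 397606 mm.
Depth of field = Df − Dn = 397606 − 264953 ≈ 132653 mm ≈ 133 m.

133 m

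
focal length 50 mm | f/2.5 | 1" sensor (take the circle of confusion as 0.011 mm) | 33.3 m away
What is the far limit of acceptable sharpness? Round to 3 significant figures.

Hyperfocal distance H = f²/(N·c) + f = 50²/(2.5 × 0.011) + 50 = 2500/0.0275 + 50 ≈ 90959.1 mm ≈ 90.96 m.
Far limit Df = s·(H − f)/(H − s) = 33300 × (90959.1 − 50) / (90959.1 − 33300) = 33300 × 90909.1 / 57659.1 ≈ 52503 mm ≈ 52.5 m.

52.5 m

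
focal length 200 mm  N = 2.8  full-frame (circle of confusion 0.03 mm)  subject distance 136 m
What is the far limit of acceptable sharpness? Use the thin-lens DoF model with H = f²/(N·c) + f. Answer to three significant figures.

Hyperfocal distance H = f²/(N·c) + f = 200²/(2.8 × 0.03) + 200 = 40000/0.084 + 200 ≈ 476390.5 mm ≈ 476.4 m.
Far limit Df = s·(H − f)/(H − s) = 136000 × (476390.5 − 200) / (476390.5 − 136000) = 136000 × 476190.5 / 340390.5 ≈ 190258 mm ≈ 190 m.

190 m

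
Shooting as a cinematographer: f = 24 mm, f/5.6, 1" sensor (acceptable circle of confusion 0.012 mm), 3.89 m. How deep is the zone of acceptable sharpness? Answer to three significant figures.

Hyperfocal distance H = f²/(N·c) + f = 24²/(5.6 × 0.012) + 24 = 576/0.0672 + 24 ≈ 8595.4 mm ≈ 8.595 m.
Near limit Dn = s·(H − f)/(H + s − 2f) = 3890 × (8595.4 − 24) / (8595.4 + 3890 − 2 × 24) = 3890 × 8571.4 / 12437.4 ≈ 2680.8 mm.
Far limit Df = s·(H − f)/(H − s) = 3890 × (8595.4 − 24) / (8595.4 − 3890) = 3890 × 8571.4 / 4705.4 ≈ 7086.0 mm.
Depth of field = Df − Dn = 7086.0 − 2680.8 ≈ 4405.2 mm ≈ 4.41 m.

4.41 m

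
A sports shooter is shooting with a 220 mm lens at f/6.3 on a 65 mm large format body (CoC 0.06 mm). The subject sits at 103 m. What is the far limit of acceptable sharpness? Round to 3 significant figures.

522 m

Hyperfocal distance H = f²/(N·c) + f = 220²/(6.3 × 0.06) + 220 = 48400/0.378 + 220 ≈ 128262.3 mm ≈ 128.3 m.
Far limit Df = s·(H − f)/(H − s) = 103000 × (128262.3 − 220) / (128262.3 − 103000) = 103000 × 128042.3 / 25262.3 ≈ 522056 mm ≈ 522 m.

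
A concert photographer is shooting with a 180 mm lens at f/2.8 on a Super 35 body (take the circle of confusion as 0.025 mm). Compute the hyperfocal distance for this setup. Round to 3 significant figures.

463 m

Hyperfocal distance H = f²/(N·c) + f = 180²/(2.8 × 0.025) + 180 = 32400/0.07 + 180 ≈ 463037.1 mm ≈ 463 m.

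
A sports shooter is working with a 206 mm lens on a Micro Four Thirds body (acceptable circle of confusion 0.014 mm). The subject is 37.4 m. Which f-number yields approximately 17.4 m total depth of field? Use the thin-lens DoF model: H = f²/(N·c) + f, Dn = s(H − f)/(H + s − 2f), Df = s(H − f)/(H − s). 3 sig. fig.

f/18

Write h = H − f = f²/(N·c). The thin-lens limits are Dn = s·h/(h + (s−f)) and Df = s·h/(h − (s−f)), so DoF = Df − Dn = 2·s·(s−f)·h / (h² − (s−f)²).
That is a quadratic in h: DoF·h² − 2·s·(s−f)·h − DoF·(s−f)² = 0 ⇒ h = (s−f)·(s + √(s² + DoF²)) / DoF = 37194 × (37400 + √(37400² + 17400²)) / 17400 = 37194 × (37400 + 41249.5) / 17400 ≈ 168120 mm.
Then N = f²/(c·h) = 206² / (0.014 × 168120) = 42436 / 2353.7 ≈ 18.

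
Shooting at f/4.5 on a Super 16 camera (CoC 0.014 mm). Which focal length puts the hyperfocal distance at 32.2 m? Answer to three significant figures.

From H = f²/(N·c) + f, with f ≪ H: f ≈ √(H·N·c) = √(32200 × 4.5 × 0.014) = √2028.6 ≈ 45.04 mm.
The +f correction barely moves this — solving exactly, f² + N·c·f − N·c·H = 0 ⇒ f = (−N·c + √((N·c)² + 4·N·c·H))/2 = (−0.063 + √8114.4)/2 ≈ 45.008 mm, so f ≈ 45.0 mm.

45.0 mm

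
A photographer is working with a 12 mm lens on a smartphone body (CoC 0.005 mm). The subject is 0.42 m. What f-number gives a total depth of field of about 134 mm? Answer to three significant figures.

f/11

Write h = H − f = f²/(N·c). The thin-lens limits are Dn = s·h/(h + (s−f)) and Df = s·h/(h − (s−f)), so DoF = Df − Dn = 2·s·(s−f)·h / (h² − (s−f)²).
That is a quadratic in h: DoF·h² − 2·s·(s−f)·h − DoF·(s−f)² = 0 ⇒ h = (s−f)·(s + √(s² + DoF²)) / DoF = 408 × (420 + √(420² + 134²)) / 134 = 408 × (420 + 440.858) / 134 ≈ 2621.1 mm.
Then N = f²/(c·h) = 12² / (0.005 × 2621.1) = 144 / 13.106 ≈ 11.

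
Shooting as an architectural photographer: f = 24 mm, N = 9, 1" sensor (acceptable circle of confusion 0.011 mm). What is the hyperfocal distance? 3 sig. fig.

5.84 m

Hyperfocal distance H = f²/(N·c) + f = 24²/(9 × 0.011) + 24 = 576/0.099 + 24 ≈ 5842.2 mm ≈ 5.84 m.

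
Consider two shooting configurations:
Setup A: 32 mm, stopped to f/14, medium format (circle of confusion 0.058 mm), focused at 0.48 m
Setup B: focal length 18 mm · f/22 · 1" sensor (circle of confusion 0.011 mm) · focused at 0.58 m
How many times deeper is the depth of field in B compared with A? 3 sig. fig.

Setup A: H = 32²/(14×0.058) + 32 ≈ 1293.1 mm; DoF = Df − Dn = 744.47 − 354.18 ≈ 390.29 mm.
Setup B: H = 18²/(22×0.011) + 18 ≈ 1356.8 mm; DoF = Df − Dn = 999.60 − 408.52 ≈ 591.08 mm.
Ratio = 591.08 / 390.29 ≈ 1.51.

1.51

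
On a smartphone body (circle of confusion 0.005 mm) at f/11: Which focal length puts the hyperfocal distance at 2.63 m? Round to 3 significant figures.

From H = f²/(N·c) + f, with f ≪ H: f ≈ √(H·N·c) = √(2630 × 11 × 0.005) = √144.65 ≈ 12.03 mm.
The +f correction barely moves this — solving exactly, f² + N·c·f − N·c·H = 0 ⇒ f = (−N·c + √((N·c)² + 4·N·c·H))/2 = (−0.055 + √578.60)/2 ≈ 12.000 mm, so f ≈ 12.0 mm.

12.0 mm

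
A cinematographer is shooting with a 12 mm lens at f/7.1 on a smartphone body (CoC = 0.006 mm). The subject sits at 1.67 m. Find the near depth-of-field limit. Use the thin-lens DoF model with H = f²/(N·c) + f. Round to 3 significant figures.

1.12 m

Hyperfocal distance H = f²/(N·c) + f = 12²/(7.1 × 0.006) + 12 = 144/0.0426 + 12 ≈ 3392.3 mm ≈ 3.392 m.
Near limit Dn = s·(H − f)/(H + s − 2f) = 1670 × (3392.3 − 12) / (3392.3 + 1670 − 2 × 12) = 1670 × 3380.3 / 5038.3 ≈ 1120.4 mm ≈ 1.12 m.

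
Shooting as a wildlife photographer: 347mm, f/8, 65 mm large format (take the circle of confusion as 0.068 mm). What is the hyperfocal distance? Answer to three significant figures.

222 m

Hyperfocal distance H = f²/(N·c) + f = 347²/(8 × 0.068) + 347 = 120409/0.544 + 347 ≈ 221687.1 mm ≈ 222 m.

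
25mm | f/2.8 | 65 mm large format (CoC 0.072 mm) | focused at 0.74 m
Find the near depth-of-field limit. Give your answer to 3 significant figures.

Hyperfocal distance H = f²/(N·c) + f = 25²/(2.8 × 0.072) + 25 = 625/0.2016 + 25 ≈ 3125.2 mm ≈ 3.125 m.
Near limit Dn = s·(H − f)/(H + s − 2f) = 740 × (3125.2 − 25) / (3125.2 + 740 − 2 × 25) = 740 × 3100.2 / 3815.2 ≈ 601.32 mm ≈ 0.601 m.

0.601 m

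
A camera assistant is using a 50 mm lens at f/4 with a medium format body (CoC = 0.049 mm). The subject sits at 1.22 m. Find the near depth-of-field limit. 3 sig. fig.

1.12 m

Hyperfocal distance H = f²/(N·c) + f = 50²/(4 × 0.049) + 50 = 2500/0.196 + 50 ≈ 12805.1 mm ≈ 12.81 m.
Near limit Dn = s·(H − f)/(H + s − 2f) = 1220 × (12805.1 − 50) / (12805.1 + 1220 − 2 × 50) = 1220 × 12755.1 / 13925.1 ≈ 1117.5 mm ≈ 1.12 m.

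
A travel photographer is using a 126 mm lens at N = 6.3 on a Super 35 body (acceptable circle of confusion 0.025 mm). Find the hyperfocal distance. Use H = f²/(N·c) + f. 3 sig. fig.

101 m

Hyperfocal distance H = f²/(N·c) + f = 126²/(6.3 × 0.025) + 126 = 15876/0.1575 + 126 ≈ 100926.0 mm ≈ 101 m.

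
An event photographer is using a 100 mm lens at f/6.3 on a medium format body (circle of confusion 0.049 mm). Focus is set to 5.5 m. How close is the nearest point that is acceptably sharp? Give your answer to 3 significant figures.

Hyperfocal distance H = f²/(N·c) + f = 100²/(6.3 × 0.049) + 100 = 10000/0.3087 + 100 ≈ 32493.9 mm ≈ 32.49 m.
Near limit Dn = s·(H − f)/(H + s − 2f) = 5500 × (32493.9 − 100) / (32493.9 + 5500 − 2 × 100) = 5500 × 32393.9 / 37793.9 ≈ 4714.2 mm ≈ 4.71 m.

4.71 m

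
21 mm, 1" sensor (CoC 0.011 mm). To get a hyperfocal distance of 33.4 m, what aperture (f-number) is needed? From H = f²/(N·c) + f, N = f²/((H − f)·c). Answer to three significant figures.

f/1.20

Rearrange H = f²/(N·c) + f for N: N = f² / ((H − f)·c).
N = 21² / ((33400 − 21) × 0.011) = 441 / 367.2 ≈ 1.20.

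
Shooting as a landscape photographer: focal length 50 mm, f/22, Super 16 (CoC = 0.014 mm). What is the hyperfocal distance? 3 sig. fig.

Hyperfocal distance H = f²/(N·c) + f = 50²/(22 × 0.014) + 50 = 2500/0.308 + 50 ≈ 8166.9 mm ≈ 8.17 m.

8.17 m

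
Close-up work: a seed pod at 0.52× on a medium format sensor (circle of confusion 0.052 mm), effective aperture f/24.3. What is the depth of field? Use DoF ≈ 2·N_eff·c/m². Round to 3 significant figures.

At magnification m, DoF ≈ 2·N_eff·c/m² = 2 × 24.3 × 0.052 / 0.52² = 2.527 / 0.2704 ≈ 9.35 mm.

9.35 mm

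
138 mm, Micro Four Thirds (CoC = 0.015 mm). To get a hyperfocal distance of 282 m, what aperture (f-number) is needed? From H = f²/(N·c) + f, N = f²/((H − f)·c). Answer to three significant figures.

f/4.50

Rearrange H = f²/(N·c) + f for N: N = f² / ((H − f)·c).
N = 138² / ((282000 − 138) × 0.015) = 19044 / 4228 ≈ 4.50.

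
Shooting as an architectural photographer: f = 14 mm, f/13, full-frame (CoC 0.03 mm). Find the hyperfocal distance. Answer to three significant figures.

Hyperfocal distance H = f²/(N·c) + f = 14²/(13 × 0.03) + 14 = 196/0.39 + 14 ≈ 516.6 mm ≈ 0.517 m.

0.517 m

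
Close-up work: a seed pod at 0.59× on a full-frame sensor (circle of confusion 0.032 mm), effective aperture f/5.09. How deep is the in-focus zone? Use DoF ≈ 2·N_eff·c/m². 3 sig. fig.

0.936 mm

At magnification m, DoF ≈ 2·N_eff·c/m² = 2 × 5.09 × 0.032 / 0.59² = 0.3258 / 0.3481 ≈ 0.936 mm.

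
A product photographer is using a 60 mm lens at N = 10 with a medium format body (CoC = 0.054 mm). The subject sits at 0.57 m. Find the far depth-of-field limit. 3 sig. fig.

Hyperfocal distance H = f²/(N·c) + f = 60²/(10 × 0.054) + 60 = 3600/0.54 + 60 ≈ 6726.7 mm ≈ 6.727 m.
Far limit Df = s·(H − f)/(H − s) = 570 × (6726.7 − 60) / (6726.7 − 570) = 570 × 6666.7 / 6156.7 ≈ 617.22 mm ≈ 0.617 m.

0.617 m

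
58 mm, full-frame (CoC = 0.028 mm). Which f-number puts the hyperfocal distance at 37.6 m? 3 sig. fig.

f/3.20

Rearrange H = f²/(N·c) + f for N: N = f² / ((H − f)·c).
N = 58² / ((37600 − 58) × 0.028) = 3364 / 1051 ≈ 3.20.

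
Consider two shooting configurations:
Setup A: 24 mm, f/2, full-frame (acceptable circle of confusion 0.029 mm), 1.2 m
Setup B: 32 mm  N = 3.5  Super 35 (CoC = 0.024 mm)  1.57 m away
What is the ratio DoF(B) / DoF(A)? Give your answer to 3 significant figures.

1.40

Setup A: H = 24²/(2×0.029) + 24 ≈ 9955.0 mm; DoF = Df − Dn = 1361.19 − 1072.95 ≈ 288.24 mm.
Setup B: H = 32²/(3.5×0.024) + 32 ≈ 12222.5 mm; DoF = Df − Dn = 1796.68 − 1394.11 ≈ 402.57 mm.
Ratio = 402.57 / 288.24 ≈ 1.40.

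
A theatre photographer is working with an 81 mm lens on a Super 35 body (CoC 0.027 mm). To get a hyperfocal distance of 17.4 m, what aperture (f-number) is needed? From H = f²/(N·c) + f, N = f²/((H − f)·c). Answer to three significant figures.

Rearrange H = f²/(N·c) + f for N: N = f² / ((H − f)·c).
N = 81² / ((17400 − 81) × 0.027) = 6561 / 467.6 ≈ 14.

f/14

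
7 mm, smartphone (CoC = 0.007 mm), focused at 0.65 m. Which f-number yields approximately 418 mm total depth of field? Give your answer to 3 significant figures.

f/3.20

Write h = H − f = f²/(N·c). The thin-lens limits are Dn = s·h/(h + (s−f)) and Df = s·h/(h − (s−f)), so DoF = Df − Dn = 2·s·(s−f)·h / (h² − (s−f)²).
That is a quadratic in h: DoF·h² − 2·s·(s−f)·h − DoF·(s−f)² = 0 ⇒ h = (s−f)·(s + √(s² + DoF²)) / DoF = 643 × (650 + √(650² + 418²)) / 418 = 643 × (650 + 772.803) / 418 ≈ 2188.7 mm.
Then N = f²/(c·h) = 7² / (0.007 × 2188.7) = 49 / 15.321 ≈ 3.20.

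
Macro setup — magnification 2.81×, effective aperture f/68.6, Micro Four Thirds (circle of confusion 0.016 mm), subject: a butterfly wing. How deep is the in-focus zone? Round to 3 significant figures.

0.278 mm

At magnification m, DoF ≈ 2·N_eff·c/m² = 2 × 68.6 × 0.016 / 2.81² = 2.195 / 7.896 ≈ 0.278 mm.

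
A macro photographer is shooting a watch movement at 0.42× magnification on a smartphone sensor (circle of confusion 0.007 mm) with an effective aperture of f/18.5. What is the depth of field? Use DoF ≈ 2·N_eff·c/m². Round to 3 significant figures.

At magnification m, DoF ≈ 2·N_eff·c/m² = 2 × 18.5 × 0.007 / 0.42² = 0.259 / 0.1764 ≈ 1.47 mm.

1.47 mm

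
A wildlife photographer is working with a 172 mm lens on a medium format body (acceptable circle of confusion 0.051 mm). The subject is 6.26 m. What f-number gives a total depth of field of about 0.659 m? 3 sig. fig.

Write h = H − f = f²/(N·c). The thin-lens limits are Dn = s·h/(h + (s−f)) and Df = s·h/(h − (s−f)), so DoF = Df − Dn = 2·s·(s−f)·h / (h² − (s−f)²).
That is a quadratic in h: DoF·h² − 2·s·(s−f)·h − DoF·(s−f)² = 0 ⇒ h = (s−f)·(s + √(s² + DoF²)) / DoF = 6088 × (6260 + √(6260² + 659²)) / 659 = 6088 × (6260 + 6294.59) / 659 ≈ 115982 mm.
Then N = f²/(c·h) = 172² / (0.051 × 115982) = 29584 / 5915.1 ≈ 5.

f/5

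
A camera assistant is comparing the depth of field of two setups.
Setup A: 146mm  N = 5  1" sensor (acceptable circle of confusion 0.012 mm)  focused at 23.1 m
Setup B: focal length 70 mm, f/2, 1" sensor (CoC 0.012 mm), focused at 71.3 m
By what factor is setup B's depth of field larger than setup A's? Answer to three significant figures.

18.9

Setup A: H = 146²/(5×0.012) + 146 ≈ 355412.7 mm; DoF = Df − Dn = 24695.6 − 21698.1 ≈ 2997.5 mm.
Setup B: H = 70²/(2×0.012) + 70 ≈ 204236.7 mm; DoF = Df − Dn = 109504 − 52859 ≈ 56645 mm.
Ratio = 56645 / 2997.5 ≈ 18.9.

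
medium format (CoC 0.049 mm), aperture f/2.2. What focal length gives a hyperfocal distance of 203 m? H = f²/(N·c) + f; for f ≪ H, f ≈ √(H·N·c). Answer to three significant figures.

148 mm

From H = f²/(N·c) + f, with f ≪ H: f ≈ √(H·N·c) = √(203000 × 2.2 × 0.049) = √21883 ≈ 147.9 mm.
The +f correction barely moves this — solving exactly, f² + N·c·f − N·c·H = 0 ⇒ f = (−N·c + √((N·c)² + 4·N·c·H))/2 = (−0.1078 + √87534)/2 ≈ 147.88 mm, so f ≈ 148 mm.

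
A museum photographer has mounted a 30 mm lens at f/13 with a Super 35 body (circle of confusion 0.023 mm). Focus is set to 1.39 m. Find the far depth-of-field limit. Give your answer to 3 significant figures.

Hyperfocal distance H = f²/(N·c) + f = 30²/(13 × 0.023) + 30 = 900/0.299 + 30 ≈ 3040.0 mm ≈ 3.040 m.
Far limit Df = s·(H − f)/(H − s) = 1390 × (3040.0 − 30) / (3040.0 − 1390) = 1390 × 3010.0 / 1650.0 ≈ 2535.7 mm ≈ 2.54 m.

2.54 m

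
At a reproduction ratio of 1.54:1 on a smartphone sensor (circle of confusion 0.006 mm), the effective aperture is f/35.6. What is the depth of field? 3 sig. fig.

At magnification m, DoF ≈ 2·N_eff·c/m² = 2 × 35.6 × 0.006 / 1.54² = 0.4272 / 2.372 ≈ 0.18 mm.

0.180 mm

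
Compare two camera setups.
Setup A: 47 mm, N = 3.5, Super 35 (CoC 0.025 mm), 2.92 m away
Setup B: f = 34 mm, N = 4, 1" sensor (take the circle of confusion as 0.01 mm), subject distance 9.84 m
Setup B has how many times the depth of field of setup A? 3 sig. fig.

11.2

Setup A: H = 47²/(3.5×0.025) + 47 ≈ 25292.7 mm; DoF = Df − Dn = 3294.97 − 2621.65 ≈ 673.32 mm.
Setup B: H = 34²/(4×0.01) + 34 ≈ 28934.0 mm; DoF = Df − Dn = 14893.5 − 7347.1 ≈ 7546.4 mm.
Ratio = 7546.4 / 673.32 ≈ 11.2.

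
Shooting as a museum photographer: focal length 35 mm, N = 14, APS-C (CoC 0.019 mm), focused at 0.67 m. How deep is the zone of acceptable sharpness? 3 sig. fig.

Hyperfocal distance H = f²/(N·c) + f = 35²/(14 × 0.019) + 35 = 1225/0.266 + 35 ≈ 4640.3 mm ≈ 4.640 m.
Near limit Dn = s·(H − f)/(H + s − 2f) = 670 × (4640.3 − 35) / (4640.3 + 670 − 2 × 35) = 670 × 4605.3 / 5240.3 ≈ 588.81 mm.
Far limit Df = s·(H − f)/(H − s) = 670 × (4640.3 − 35) / (4640.3 − 670) = 670 × 4605.3 / 3970.3 ≈ 777.16 mm.
Depth of field = Df − Dn = 777.16 − 588.81 ≈ 188.35 mm.

188 mm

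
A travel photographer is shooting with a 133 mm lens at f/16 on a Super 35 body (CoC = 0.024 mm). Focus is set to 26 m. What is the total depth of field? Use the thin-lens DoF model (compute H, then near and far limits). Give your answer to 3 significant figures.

42.6 m

Hyperfocal distance H = f²/(N·c) + f = 133²/(16 × 0.024) + 133 = 17689/0.384 + 133 ≈ 46198.1 mm ≈ 46.20 m.
Near limit Dn = s·(H − f)/(H + s − 2f) = 26000 × (46198.1 − 133) / (46198.1 + 26000 − 2 × 133) = 26000 × 46065.1 / 71932.1 ≈ 16650 mm.
Far limit Df = s·(H − f)/(H − s) = 26000 × (46198.1 − 133) / (46198.1 − 26000) = 26000 × 46065.1 / 20198.1 ≈ 59297 mm.
Depth of field = Df − Dn = 59297 − 16650 ≈ 42647 mm ≈ 42.6 m.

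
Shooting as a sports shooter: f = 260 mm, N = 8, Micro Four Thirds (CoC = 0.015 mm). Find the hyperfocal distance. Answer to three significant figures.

564 m

Hyperfocal distance H = f²/(N·c) + f = 260²/(8 × 0.015) + 260 = 67600/0.12 + 260 ≈ 563593.3 mm ≈ 564 m.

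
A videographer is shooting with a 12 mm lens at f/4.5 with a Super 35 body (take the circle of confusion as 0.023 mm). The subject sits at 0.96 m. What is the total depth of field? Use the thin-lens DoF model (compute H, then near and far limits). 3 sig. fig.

2.44 m

Hyperfocal distance H = f²/(N·c) + f = 12²/(4.5 × 0.023) + 12 = 144/0.1035 + 12 ≈ 1403.3 mm ≈ 1.403 m.
Near limit Dn = s·(H − f)/(H + s − 2f) = 960 × (1403.3 − 12) / (1403.3 + 960 − 2 × 12) = 960 × 1391.3 / 2339.3 ≈ 571.0 mm.
Far limit Df = s·(H − f)/(H − s) = 960 × (1403.3 − 12) / (1403.3 − 960) = 960 × 1391.3 / 443.3 ≈ 3012.9 mm.
Depth of field = Df − Dn = 3012.9 − 571.0 ≈ 2441.9 mm ≈ 2.44 m.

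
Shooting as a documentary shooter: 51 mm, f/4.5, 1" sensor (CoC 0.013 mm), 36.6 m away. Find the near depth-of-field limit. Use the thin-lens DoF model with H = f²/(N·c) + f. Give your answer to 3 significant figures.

Hyperfocal distance H = f²/(N·c) + f = 51²/(4.5 × 0.013) + 51 = 2601/0.0585 + 51 ≈ 44512.5 mm ≈ 44.51 m.
Near limit Dn = s·(H − f)/(H + s − 2f) = 36600 × (44512.5 − 51) / (44512.5 + 36600 − 2 × 51) = 36600 × 44461.5 / 81010.5 ≈ 20087 mm ≈ 20.1 m.

20.1 m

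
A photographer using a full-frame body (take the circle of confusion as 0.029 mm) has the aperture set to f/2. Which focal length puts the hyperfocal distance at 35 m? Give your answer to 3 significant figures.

From H = f²/(N·c) + f, with f ≪ H: f ≈ √(H·N·c) = √(35000 × 2 × 0.029) = √2030.0 ≈ 45.06 mm.
Exact: f² + N·c·f − N·c·H = 0 ⇒ f = (−N·c + √((N·c)² + 4·N·c·H))/2 = (−0.058 + √8120.0)/2 ≈ 45.027 mm ≈ 45.0 mm.

45.0 mm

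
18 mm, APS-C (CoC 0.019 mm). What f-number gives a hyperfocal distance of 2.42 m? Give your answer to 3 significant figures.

f/7.10

Rearrange H = f²/(N·c) + f for N: N = f² / ((H − f)·c).
N = 18² / ((2420 − 18) × 0.019) = 324 / 45.64 ≈ 7.10.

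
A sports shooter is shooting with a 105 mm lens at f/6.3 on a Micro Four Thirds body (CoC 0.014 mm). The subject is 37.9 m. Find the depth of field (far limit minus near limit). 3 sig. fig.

25.2 m

Hyperfocal distance H = f²/(N·c) + f = 105²/(6.3 × 0.014) + 105 = 11025/0.0882 + 105 ≈ 125105.0 mm ≈ 125.1 m.
Near limit Dn = s·(H − f)/(H + s − 2f) = 37900 × (125105.0 − 105) / (125105.0 + 37900 − 2 × 105) = 37900 × 125000.0 / 162795.0 ≈ 29101 mm.
Far limit Df = s·(H − f)/(H − s) = 37900 × (125105.0 − 105) / (125105.0 − 37900) = 37900 × 125000.0 / 87205.0 ≈ 54326 mm.
Depth of field = Df − Dn = 54326 − 29101 ≈ 25225 mm ≈ 25.2 m.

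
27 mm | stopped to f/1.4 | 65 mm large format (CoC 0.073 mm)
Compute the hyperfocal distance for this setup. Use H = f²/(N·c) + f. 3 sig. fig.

7.16 m

Hyperfocal distance H = f²/(N·c) + f = 27²/(1.4 × 0.073) + 27 = 729/0.1022 + 27 ≈ 7160.1 mm ≈ 7.16 m.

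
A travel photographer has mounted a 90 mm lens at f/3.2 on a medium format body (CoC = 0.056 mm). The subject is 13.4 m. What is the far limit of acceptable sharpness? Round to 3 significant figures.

19.0 m

Hyperfocal distance H = f²/(N·c) + f = 90²/(3.2 × 0.056) + 90 = 8100/0.1792 + 90 ≈ 45290.9 mm ≈ 45.29 m.
Far limit Df = s·(H − f)/(H − s) = 13400 × (45290.9 − 90) / (45290.9 − 13400) = 13400 × 45200.9 / 31890.9 ≈ 18993 mm ≈ 19.0 m.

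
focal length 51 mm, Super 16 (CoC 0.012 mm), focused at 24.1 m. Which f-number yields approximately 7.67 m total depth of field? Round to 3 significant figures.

f/1.40

Write h = H − f = f²/(N·c). The thin-lens limits are Dn = s·h/(h + (s−f)) and Df = s·h/(h − (s−f)), so DoF = Df − Dn = 2·s·(s−f)·h / (h² − (s−f)²).
That is a quadratic in h: DoF·h² − 2·s·(s−f)·h − DoF·(s−f)² = 0 ⇒ h = (s−f)·(s + √(s² + DoF²)) / DoF = 24049 × (24100 + √(24100² + 7670²)) / 7670 = 24049 × (24100 + 25291.1) / 7670 ≈ 154864 mm.
Then N = f²/(c·h) = 51² / (0.012 × 154864) = 2601 / 1858.4 ≈ 1.40.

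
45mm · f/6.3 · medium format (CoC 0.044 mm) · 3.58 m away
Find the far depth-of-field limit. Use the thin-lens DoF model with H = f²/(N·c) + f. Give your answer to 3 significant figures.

Hyperfocal distance H = f²/(N·c) + f = 45²/(6.3 × 0.044) + 45 = 2025/0.2772 + 45 ≈ 7350.2 mm ≈ 7.350 m.
Far limit Df = s·(H − f)/(H − s) = 3580 × (7350.2 − 45) / (7350.2 − 3580) = 3580 × 7305.2 / 3770.2 ≈ 6936.7 mm ≈ 6.94 m.

6.94 m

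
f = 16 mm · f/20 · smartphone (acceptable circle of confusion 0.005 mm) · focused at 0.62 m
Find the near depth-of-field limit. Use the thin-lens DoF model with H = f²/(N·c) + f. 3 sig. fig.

0.502 m

Hyperfocal distance H = f²/(N·c) + f = 16²/(20 × 0.005) + 16 = 256/0.1 + 16 ≈ 2576.0 mm ≈ 2.576 m.
Near limit Dn = s·(H − f)/(H + s − 2f) = 620 × (2576.0 − 16) / (2576.0 + 620 − 2 × 16) = 620 × 2560.0 / 3164.0 ≈ 501.64 mm ≈ 0.502 m.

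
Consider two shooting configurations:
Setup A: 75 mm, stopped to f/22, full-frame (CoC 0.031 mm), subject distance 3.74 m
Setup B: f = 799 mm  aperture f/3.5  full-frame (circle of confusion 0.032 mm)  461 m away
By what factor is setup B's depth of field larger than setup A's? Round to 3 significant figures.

18.1

Setup A: H = 75²/(22×0.031) + 75 ≈ 8322.8 mm; DoF = Df − Dn = 6731.0 − 2589.4 ≈ 4141.6 mm.
Setup B: H = 799²/(3.5×0.032) + 799 ≈ 5700807.9 mm; DoF = Df − Dn = 501489 − 426561 ≈ 74928 mm.
Ratio = 74928 / 4141.6 ≈ 18.1.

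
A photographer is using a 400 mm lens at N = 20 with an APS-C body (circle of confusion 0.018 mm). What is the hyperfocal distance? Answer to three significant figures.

Hyperfocal distance H = f²/(N·c) + f = 400²/(20 × 0.018) + 400 = 160000/0.36 + 400 ≈ 444844.4 mm ≈ 445 m.

445 m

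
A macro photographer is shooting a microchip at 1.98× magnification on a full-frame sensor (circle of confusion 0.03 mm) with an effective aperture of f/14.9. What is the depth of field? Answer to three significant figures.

0.228 mm

At magnification m, DoF ≈ 2·N_eff·c/m² = 2 × 14.9 × 0.03 / 1.98² = 0.894 / 3.92 ≈ 0.228 mm.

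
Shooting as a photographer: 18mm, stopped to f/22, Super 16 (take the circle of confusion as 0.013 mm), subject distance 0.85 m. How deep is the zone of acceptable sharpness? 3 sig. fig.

2.71 m

Hyperfocal distance H = f²/(N·c) + f = 18²/(22 × 0.013) + 18 = 324/0.286 + 18 ≈ 1150.9 mm ≈ 1.151 m.
Near limit Dn = s·(H − f)/(H + s − 2f) = 850 × (1150.9 − 18) / (1150.9 + 850 − 2 × 18) = 850 × 1132.9 / 1964.9 ≈ 490.1 mm.
Far limit Df = s·(H − f)/(H − s) = 850 × (1150.9 − 18) / (1150.9 − 850) = 850 × 1132.9 / 300.9 ≈ 3200.5 mm.
Depth of field = Df − Dn = 3200.5 − 490.1 ≈ 2710.4 mm ≈ 2.71 m.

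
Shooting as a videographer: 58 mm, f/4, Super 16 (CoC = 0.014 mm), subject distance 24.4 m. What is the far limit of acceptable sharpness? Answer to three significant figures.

Hyperfocal distance H = f²/(N·c) + f = 58²/(4 × 0.014) + 58 = 3364/0.056 + 58 ≈ 60129.4 mm ≈ 60.13 m.
Far limit Df = s·(H − f)/(H − s) = 24400 × (60129.4 − 58) / (60129.4 − 24400) = 24400 × 60071.4 / 35729.4 ≈ 41023 mm ≈ 41.0 m.

41.0 m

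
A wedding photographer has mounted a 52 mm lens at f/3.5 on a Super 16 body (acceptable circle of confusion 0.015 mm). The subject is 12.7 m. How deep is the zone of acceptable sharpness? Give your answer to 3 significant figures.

6.64 m

Hyperfocal distance H = f²/(N·c) + f = 52²/(3.5 × 0.015) + 52 = 2704/0.0525 + 52 ≈ 51556.8 mm ≈ 51.56 m.
Near limit Dn = s·(H − f)/(H + s − 2f) = 12700 × (51556.8 − 52) / (51556.8 + 12700 − 2 × 52) = 12700 × 51504.8 / 64152.8 ≈ 10196.1 mm.
Far limit Df = s·(H − f)/(H − s) = 12700 × (51556.8 − 52) / (51556.8 − 12700) = 12700 × 51504.8 / 38856.8 ≈ 16833.9 mm.
Depth of field = Df − Dn = 16833.9 − 10196.1 ≈ 6637.8 mm ≈ 6.64 m.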